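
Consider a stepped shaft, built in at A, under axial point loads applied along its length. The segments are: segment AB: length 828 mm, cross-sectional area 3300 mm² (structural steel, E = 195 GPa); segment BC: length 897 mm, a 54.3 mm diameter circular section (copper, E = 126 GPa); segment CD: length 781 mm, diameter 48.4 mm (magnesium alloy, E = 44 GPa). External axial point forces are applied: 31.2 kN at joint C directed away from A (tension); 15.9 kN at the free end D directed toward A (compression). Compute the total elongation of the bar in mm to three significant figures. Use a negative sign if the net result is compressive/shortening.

Internal axial forces (sectioning from the free end, tension +): N_CD = -15.9 kN, N_BC = 15.3 kN, N_AB = 15.3 kN.
A_BC = 2316 mm².
A_CD = 1840 mm².
δ_AB = 15300·828/(3300·195000) = 0.01969 mm
δ_BC = 15300·897/(2316·126000) = 0.04704 mm
δ_CD = -15900·781/(1840·44000) = -0.1534 mm
δ = Σδ_i = -0.08667 mm.

-0.0867 mm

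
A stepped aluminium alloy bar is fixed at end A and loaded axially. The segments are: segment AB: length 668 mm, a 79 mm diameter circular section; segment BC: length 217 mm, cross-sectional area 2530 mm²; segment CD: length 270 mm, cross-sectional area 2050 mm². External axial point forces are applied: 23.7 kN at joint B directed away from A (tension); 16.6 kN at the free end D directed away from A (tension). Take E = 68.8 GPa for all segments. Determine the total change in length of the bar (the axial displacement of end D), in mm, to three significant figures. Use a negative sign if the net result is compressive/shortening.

0.132 mm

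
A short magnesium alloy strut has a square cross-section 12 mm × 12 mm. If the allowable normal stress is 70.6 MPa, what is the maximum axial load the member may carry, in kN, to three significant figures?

10.2 kN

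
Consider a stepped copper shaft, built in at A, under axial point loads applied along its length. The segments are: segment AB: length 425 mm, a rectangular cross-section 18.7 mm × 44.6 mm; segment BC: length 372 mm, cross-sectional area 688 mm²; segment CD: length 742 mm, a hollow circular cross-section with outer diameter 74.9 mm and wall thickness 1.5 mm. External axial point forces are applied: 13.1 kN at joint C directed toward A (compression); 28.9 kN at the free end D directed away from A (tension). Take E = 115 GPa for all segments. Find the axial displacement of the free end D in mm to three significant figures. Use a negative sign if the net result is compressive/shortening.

0.683 mm

Internal axial forces (sectioning from the free end, tension +): N_CD = 28.9 kN, N_BC = 15.8 kN, N_AB = 15.8 kN.
A_AB = 834 mm².
A_CD = 345.9 mm².
δ_AB = 15800·425/(834·115000) = 0.07001 mm
δ_BC = 15800·372/(688·115000) = 0.07429 mm
δ_CD = 28900·742/(345.9·115000) = 0.5391 mm
δ = Σδ_i = 0.6834 mm.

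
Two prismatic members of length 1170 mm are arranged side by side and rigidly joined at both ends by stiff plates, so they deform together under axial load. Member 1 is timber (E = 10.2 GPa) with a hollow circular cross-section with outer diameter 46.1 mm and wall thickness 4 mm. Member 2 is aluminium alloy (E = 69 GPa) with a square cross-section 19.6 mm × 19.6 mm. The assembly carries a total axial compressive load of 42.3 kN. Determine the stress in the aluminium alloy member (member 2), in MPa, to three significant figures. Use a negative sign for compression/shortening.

-91.5 MPa

A_1 = 529 mm².
A_2 = 384.2 mm².
Equal strain + equilibrium ⇒ each member carries load in proportion to AE: A₁E₁ = 5396000 N, A₂E₂ = 26510000 N, ΣAE = 31900000 N.
σ₂ = P·E₂/ΣAE = -42300·69000/31900000 = -91.49 MPa.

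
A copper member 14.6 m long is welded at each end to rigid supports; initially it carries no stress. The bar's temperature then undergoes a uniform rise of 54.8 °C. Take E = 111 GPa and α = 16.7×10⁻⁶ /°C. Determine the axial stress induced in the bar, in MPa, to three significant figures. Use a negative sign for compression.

Free thermal expansion αLΔT = 16.7e-6 · 14600 · 54.8 = 13.36 mm.
The walls impose strain ε = −(13.36)/14600 = -9.1516e-04; σ = Eε = 111000 · -9.1516e-04 = -101.6 MPa.

-102 MPa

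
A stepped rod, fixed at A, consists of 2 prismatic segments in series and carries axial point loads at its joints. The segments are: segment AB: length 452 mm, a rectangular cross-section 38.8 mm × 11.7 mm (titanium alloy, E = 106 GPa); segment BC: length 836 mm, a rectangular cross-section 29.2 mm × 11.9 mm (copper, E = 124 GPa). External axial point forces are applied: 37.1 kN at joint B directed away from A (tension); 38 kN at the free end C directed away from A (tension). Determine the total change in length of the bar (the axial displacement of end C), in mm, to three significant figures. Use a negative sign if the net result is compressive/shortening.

Internal axial forces (sectioning from the free end, tension +): N_BC = 38 kN, N_AB = 75.1 kN.
A_AB = 454 mm².
A_BC = 347.5 mm².
δ_AB = 75100·452/(454·106000) = 0.7054 mm
δ_BC = 38000·836/(347.5·124000) = 0.7373 mm
δ = Σδ_i = 1.443 mm.

1.44 mm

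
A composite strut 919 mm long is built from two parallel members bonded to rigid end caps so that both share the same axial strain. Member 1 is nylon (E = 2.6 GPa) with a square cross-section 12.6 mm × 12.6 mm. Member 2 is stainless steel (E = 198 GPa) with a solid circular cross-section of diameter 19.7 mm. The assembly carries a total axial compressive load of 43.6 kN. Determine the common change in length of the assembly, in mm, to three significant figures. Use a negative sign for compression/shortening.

-0.659 mm

A_1 = 158.8 mm².
A_2 = 304.8 mm².
Equal strain + equilibrium ⇒ each member carries load in proportion to AE: A₁E₁ = 412800 N, A₂E₂ = 60350000 N, ΣAE = 60760000 N.
δ = PL/ΣAE = -43600·919/60760000 = -0.6594 mm.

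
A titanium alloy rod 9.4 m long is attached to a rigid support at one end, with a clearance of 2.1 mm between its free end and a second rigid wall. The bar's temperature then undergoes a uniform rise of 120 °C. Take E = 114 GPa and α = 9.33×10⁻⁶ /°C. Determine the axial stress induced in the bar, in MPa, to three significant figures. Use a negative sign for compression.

Free thermal expansion αLΔT = 9.33e-6 · 9400 · 120 = 10.52 mm.
The walls engage after the gap closes; constrained expansion = 10.52 − 2.1 = 8.424 mm.
The walls impose strain ε = −(8.424)/9400 = -8.9620e-04; σ = Eε = 114000 · -8.9620e-04 = -102.2 MPa.

-102 MPa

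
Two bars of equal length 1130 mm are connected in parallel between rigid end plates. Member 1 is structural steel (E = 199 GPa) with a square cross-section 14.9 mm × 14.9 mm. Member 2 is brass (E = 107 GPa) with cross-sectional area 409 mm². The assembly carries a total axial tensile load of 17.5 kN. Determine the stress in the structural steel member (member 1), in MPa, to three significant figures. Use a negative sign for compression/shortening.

39.6 MPa

A_1 = 222 mm².
Equal strain + equilibrium ⇒ each member carries load in proportion to AE: A₁E₁ = 44180000 N, A₂E₂ = 43760000 N, ΣAE = 87940000 N.
σ₁ = P·E₁/ΣAE = 17500·199000/87940000 = 39.6 MPa.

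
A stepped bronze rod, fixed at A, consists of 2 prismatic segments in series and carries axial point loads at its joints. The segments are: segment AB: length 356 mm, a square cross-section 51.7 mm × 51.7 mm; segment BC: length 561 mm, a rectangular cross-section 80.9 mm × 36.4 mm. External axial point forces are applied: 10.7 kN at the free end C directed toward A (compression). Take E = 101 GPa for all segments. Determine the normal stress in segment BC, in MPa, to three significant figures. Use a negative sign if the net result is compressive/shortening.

-3.63 MPa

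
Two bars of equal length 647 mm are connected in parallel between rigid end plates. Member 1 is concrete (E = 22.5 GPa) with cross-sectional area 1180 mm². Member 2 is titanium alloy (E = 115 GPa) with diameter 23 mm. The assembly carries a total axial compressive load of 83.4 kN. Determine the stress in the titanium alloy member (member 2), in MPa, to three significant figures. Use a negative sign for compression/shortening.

A_2 = 415.5 mm².
Equal strain + equilibrium ⇒ each member carries load in proportion to AE: A₁E₁ = 26550000 N, A₂E₂ = 47780000 N, ΣAE = 74330000 N.
σ₂ = P·E₂/ΣAE = -83400·115000/74330000 = -129 MPa.

-129 MPa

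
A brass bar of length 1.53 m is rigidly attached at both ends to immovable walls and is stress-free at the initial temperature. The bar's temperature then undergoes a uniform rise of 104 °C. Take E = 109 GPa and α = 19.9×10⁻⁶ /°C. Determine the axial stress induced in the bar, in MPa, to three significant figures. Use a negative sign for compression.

Free thermal expansion αLΔT = 19.9e-6 · 1530 · 104 = 3.166 mm.
The walls impose strain ε = −(3.166)/1530 = -2.0696e-03; σ = Eε = 109000 · -2.0696e-03 = -225.6 MPa.

-226 MPa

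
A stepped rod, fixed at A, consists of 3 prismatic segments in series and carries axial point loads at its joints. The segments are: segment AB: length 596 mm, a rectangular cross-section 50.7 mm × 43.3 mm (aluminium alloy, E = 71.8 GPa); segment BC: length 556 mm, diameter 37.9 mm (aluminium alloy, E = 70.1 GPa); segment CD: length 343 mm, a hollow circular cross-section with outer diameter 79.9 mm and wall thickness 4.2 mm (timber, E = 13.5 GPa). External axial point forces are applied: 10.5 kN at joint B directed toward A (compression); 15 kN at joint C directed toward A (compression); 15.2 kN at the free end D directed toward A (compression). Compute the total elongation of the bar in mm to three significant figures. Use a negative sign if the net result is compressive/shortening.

Internal axial forces (sectioning from the free end, tension +): N_CD = -15.2 kN, N_BC = -30.2 kN, N_AB = -40.7 kN.
A_AB = 2195 mm².
A_BC = 1128 mm².
A_CD = 998.8 mm².
δ_AB = -40700·596/(2195·71800) = -0.1539 mm
δ_BC = -30200·556/(1128·70100) = -0.2123 mm
δ_CD = -15200·343/(998.8·13500) = -0.3866 mm
δ = Σδ_i = -0.7529 mm.

-0.753 mm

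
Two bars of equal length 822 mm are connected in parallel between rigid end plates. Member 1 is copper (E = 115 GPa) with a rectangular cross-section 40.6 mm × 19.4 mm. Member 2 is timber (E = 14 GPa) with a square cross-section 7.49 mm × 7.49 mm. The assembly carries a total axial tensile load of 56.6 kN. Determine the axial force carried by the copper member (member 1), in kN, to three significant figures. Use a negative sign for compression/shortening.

56.1 kN

A_1 = 787.6 mm².
A_2 = 56.1 mm².
Equal strain + equilibrium ⇒ each member carries load in proportion to AE: A₁E₁ = 90580000 N, A₂E₂ = 785400 N, ΣAE = 91360000 N.
F₁ = P·A₁E₁/ΣAE = 56600·90580000/91360000 = 56110 N.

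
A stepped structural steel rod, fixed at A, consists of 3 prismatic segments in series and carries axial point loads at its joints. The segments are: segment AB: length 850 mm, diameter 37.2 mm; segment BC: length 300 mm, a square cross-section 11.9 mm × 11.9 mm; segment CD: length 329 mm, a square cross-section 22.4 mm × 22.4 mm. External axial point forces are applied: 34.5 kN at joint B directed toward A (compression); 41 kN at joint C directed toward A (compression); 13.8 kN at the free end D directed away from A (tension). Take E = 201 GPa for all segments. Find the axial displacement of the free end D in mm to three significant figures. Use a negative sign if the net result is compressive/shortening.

-0.482 mm

Internal axial forces (sectioning from the free end, tension +): N_CD = 13.8 kN, N_BC = -27.2 kN, N_AB = -61.7 kN.
A_AB = 1087 mm².
A_BC = 141.6 mm².
A_CD = 501.8 mm².
δ_AB = -61700·850/(1087·201000) = -0.2401 mm
δ_BC = -27200·300/(141.6·201000) = -0.2867 mm
δ_CD = 13800·329/(501.8·201000) = 0.04502 mm
δ = Σδ_i = -0.4817 mm.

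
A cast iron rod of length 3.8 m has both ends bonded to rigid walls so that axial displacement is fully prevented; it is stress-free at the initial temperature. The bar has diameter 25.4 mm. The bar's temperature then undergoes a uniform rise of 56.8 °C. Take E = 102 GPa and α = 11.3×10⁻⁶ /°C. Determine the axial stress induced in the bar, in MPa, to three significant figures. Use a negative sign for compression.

-65.5 MPa

Free thermal expansion αLΔT = 11.3e-6 · 3800 · 56.8 = 2.439 mm.
The walls impose strain ε = −(2.439)/3800 = -6.4184e-04; σ = Eε = 102000 · -6.4184e-04 = -65.47 MPa.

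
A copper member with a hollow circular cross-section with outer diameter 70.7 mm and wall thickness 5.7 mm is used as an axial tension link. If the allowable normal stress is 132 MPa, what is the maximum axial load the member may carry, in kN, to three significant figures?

A = 1164 mm².
P_max = σ_allow · A = 132 · 1164 = 153600 N = 153.6 kN.

154 kN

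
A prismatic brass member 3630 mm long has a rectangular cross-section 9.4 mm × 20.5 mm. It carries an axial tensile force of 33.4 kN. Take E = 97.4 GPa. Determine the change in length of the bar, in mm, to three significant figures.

A = 192.7 mm².
δ_mech = NL/(AE) = 33400·3630/(192.7·97400) = 6.46 mm.

6.46 mm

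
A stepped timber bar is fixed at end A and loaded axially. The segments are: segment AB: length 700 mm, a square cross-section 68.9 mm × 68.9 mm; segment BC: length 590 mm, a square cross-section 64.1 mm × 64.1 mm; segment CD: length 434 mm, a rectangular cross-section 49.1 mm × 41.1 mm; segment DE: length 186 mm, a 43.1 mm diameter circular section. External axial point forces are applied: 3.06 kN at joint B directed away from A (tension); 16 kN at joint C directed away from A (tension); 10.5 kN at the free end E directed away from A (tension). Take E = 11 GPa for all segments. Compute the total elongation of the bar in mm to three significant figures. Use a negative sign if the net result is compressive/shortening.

Internal axial forces (sectioning from the free end, tension +): N_DE = 10.5 kN, N_CD = 10.5 kN, N_BC = 26.5 kN, N_AB = 29.56 kN.
A_AB = 4747 mm².
A_BC = 4109 mm².
A_CD = 2018 mm².
A_DE = 1459 mm².
δ_AB = 29560·700/(4747·11000) = 0.3963 mm
δ_BC = 26500·590/(4109·11000) = 0.3459 mm
δ_CD = 10500·434/(2018·11000) = 0.2053 mm
δ_DE = 10500·186/(1459·11000) = 0.1217 mm
δ = Σδ_i = 1.069 mm.

1.07 mm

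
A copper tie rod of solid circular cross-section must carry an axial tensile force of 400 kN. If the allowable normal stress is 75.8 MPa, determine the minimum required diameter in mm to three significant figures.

82.0 mm

Required area A ≥ P/σ_allow = 400000/75.8 = 5277 mm².
For a solid circular section, d ≥ √(4A/π) = 81.97 mm.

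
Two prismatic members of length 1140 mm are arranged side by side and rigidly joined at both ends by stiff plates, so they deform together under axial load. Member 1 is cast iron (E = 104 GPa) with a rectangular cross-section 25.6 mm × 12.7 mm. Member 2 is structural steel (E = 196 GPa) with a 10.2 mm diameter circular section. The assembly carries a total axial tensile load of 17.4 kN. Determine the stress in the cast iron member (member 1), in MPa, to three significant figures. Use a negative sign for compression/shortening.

A_1 = 325.1 mm².
A_2 = 81.71 mm².
Equal strain + equilibrium ⇒ each member carries load in proportion to AE: A₁E₁ = 33810000 N, A₂E₂ = 16020000 N, ΣAE = 49830000 N.
σ₁ = P·E₁/ΣAE = 17400·104000/49830000 = 36.32 MPa.

36.3 MPa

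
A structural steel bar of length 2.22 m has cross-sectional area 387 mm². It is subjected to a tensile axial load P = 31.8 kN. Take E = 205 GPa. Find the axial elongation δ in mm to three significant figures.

δ_mech = NL/(AE) = 31800·2220/(387·205000) = 0.8898 mm.

0.890 mm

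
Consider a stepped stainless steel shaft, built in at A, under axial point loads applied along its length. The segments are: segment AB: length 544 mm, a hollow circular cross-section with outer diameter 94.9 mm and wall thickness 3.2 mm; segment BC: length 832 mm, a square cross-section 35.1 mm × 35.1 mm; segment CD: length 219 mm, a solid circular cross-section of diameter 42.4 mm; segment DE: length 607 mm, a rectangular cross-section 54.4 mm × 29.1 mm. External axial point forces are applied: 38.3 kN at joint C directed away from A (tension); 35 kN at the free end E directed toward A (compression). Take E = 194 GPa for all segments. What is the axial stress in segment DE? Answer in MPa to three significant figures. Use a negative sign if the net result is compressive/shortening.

-22.1 MPa

Internal axial forces (sectioning from the free end, tension +): N_DE = -35 kN, N_CD = -35 kN, N_BC = 3.3 kN, N_AB = 3.3 kN.
A_DE = 1583 mm².
σ_DE = N_DE/A_DE = -35000/1583 = -22.11 MPa.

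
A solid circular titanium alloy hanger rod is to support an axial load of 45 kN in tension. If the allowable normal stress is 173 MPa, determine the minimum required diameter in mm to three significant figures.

18.2 mm

Required area A ≥ P/σ_allow = 45000/173 = 260.1 mm².
For a solid circular section, d ≥ √(4A/π) = 18.2 mm.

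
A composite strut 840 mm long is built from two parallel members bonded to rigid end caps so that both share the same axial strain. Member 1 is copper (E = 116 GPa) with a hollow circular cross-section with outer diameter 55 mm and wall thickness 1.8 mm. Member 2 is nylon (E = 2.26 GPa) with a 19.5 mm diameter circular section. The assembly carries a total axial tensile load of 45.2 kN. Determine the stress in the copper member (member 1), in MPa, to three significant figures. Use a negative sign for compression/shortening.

147 MPa

A_1 = 300.8 mm².
A_2 = 298.6 mm².
Equal strain + equilibrium ⇒ each member carries load in proportion to AE: A₁E₁ = 34900000 N, A₂E₂ = 674900 N, ΣAE = 35570000 N.
σ₁ = P·E₁/ΣAE = 45200·116000/35570000 = 147.4 MPa.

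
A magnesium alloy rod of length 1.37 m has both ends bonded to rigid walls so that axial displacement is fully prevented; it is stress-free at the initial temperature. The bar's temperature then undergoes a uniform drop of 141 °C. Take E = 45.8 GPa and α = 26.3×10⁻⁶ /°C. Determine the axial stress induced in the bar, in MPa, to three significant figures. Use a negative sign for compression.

170 MPa

Free thermal expansion αLΔT = 26.3e-6 · 1370 · -141 = -5.08 mm.
The walls impose strain ε = −(-5.08)/1370 = 3.7083e-03; σ = Eε = 45800 · 3.7083e-03 = 169.8 MPa.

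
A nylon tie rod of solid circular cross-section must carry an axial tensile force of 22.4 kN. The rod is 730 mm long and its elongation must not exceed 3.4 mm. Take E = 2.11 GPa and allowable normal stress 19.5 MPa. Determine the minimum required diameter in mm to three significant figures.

Required area A ≥ P/σ_allow = 22400/19.5 = 1149 mm².
For a solid circular section, d ≥ √(4A/π) = 38.24 mm.
Elongation limit: A ≥ PL/(Eδ_allow) = 22400·730/(2110·3.4) = 2279 mm² ⇒ d ≥ 53.87 mm.
The elongation limit governs.

53.9 mm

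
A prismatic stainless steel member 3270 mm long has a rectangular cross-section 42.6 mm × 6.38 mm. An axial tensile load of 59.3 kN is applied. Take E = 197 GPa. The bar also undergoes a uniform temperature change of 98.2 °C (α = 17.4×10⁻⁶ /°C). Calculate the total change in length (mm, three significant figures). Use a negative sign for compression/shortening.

A = 271.8 mm².
δ_mech = NL/(AE) = 59300·3270/(271.8·197000) = 3.622 mm.
δ_thermal = αLΔT = 17.4e-6·3270·98.2 = 5.587 mm.
δ = δ_mech + δ_thermal = 9.209 mm.

9.21 mm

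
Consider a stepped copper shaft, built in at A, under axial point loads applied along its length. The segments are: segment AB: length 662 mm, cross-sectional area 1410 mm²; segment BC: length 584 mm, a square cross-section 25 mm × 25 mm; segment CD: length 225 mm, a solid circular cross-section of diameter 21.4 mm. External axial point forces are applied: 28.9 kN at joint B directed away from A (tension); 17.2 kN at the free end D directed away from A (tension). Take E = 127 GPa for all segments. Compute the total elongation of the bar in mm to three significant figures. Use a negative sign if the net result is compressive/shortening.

0.382 mm

Internal axial forces (sectioning from the free end, tension +): N_CD = 17.2 kN, N_BC = 17.2 kN, N_AB = 46.1 kN.
A_BC = 625 mm².
A_CD = 359.7 mm².
δ_AB = 46100·662/(1410·127000) = 0.1704 mm
δ_BC = 17200·584/(625·127000) = 0.1265 mm
δ_CD = 17200·225/(359.7·127000) = 0.08472 mm
δ = Σδ_i = 0.3817 mm.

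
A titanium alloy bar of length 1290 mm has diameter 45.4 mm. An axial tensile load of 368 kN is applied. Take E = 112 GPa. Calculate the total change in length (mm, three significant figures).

A = 1619 mm².
δ_mech = NL/(AE) = 368000·1290/(1619·112000) = 2.618 mm.

2.62 mm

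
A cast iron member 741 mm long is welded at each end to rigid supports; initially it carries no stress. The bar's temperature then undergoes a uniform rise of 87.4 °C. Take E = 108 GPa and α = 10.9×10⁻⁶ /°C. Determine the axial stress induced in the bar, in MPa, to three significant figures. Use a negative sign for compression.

Free thermal expansion αLΔT = 10.9e-6 · 741 · 87.4 = 0.7059 mm.
The walls impose strain ε = −(0.7059)/741 = -9.5266e-04; σ = Eε = 108000 · -9.5266e-04 = -102.9 MPa.

-103 MPa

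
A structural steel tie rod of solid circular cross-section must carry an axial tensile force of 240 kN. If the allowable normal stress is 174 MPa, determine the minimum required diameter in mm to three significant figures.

41.9 mm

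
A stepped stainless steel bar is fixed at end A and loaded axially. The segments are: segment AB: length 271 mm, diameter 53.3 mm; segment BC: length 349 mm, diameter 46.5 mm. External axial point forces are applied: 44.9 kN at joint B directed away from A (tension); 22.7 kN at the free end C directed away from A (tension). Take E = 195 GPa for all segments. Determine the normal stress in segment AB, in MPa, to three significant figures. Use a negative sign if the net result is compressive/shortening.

Internal axial forces (sectioning from the free end, tension +): N_BC = 22.7 kN, N_AB = 67.6 kN.
A_AB = 2231 mm².
σ_AB = N_AB/A_AB = 67600/2231 = 30.3 MPa.

30.3 MPa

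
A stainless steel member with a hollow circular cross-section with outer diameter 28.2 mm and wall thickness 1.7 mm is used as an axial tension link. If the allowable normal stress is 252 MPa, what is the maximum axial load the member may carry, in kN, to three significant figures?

35.7 kN

A = 141.5 mm².
P_max = σ_allow · A = 252 · 141.5 = 35670 N = 35.67 kN.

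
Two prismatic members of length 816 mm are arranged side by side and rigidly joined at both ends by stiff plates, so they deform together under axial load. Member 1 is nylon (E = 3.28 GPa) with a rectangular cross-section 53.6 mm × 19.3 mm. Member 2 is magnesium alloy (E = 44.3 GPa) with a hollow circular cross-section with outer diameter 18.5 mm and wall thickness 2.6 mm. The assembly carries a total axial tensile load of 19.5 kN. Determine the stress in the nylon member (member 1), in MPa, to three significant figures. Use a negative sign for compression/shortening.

A_1 = 1034 mm².
A_2 = 129.9 mm².
Equal strain + equilibrium ⇒ each member carries load in proportion to AE: A₁E₁ = 3393000 N, A₂E₂ = 5753000 N, ΣAE = 9146000 N.
σ₁ = P·E₁/ΣAE = 19500·3280/9146000 = 6.993 MPa.

6.99 MPa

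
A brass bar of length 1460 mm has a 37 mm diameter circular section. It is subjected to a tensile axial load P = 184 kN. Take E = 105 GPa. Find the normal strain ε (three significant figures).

0.00163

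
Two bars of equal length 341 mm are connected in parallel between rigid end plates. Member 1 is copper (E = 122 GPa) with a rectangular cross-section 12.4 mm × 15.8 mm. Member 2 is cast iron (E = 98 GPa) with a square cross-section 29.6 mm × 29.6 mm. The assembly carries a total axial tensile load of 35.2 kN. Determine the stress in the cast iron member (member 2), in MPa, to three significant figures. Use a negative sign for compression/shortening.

31.4 MPa

A_1 = 195.9 mm².
A_2 = 876.2 mm².
Equal strain + equilibrium ⇒ each member carries load in proportion to AE: A₁E₁ = 23900000 N, A₂E₂ = 85860000 N, ΣAE = 109800000 N.
σ₂ = P·E₂/ΣAE = 35200·98000/109800000 = 31.43 MPa.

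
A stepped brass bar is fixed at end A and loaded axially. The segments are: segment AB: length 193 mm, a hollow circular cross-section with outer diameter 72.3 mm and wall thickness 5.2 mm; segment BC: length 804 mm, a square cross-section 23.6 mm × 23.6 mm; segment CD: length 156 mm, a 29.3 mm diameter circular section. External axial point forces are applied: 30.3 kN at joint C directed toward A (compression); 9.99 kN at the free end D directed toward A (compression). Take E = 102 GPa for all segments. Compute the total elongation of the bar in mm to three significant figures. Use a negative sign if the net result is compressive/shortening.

Internal axial forces (sectioning from the free end, tension +): N_CD = -9.99 kN, N_BC = -40.29 kN, N_AB = -40.29 kN.
A_AB = 1096 mm².
A_BC = 557 mm².
A_CD = 674.3 mm².
δ_AB = -40290·193/(1096·102000) = -0.06955 mm
δ_BC = -40290·804/(557·102000) = -0.5702 mm
δ_CD = -9990·156/(674.3·102000) = -0.02266 mm
δ = Σδ_i = -0.6624 mm.

-0.662 mm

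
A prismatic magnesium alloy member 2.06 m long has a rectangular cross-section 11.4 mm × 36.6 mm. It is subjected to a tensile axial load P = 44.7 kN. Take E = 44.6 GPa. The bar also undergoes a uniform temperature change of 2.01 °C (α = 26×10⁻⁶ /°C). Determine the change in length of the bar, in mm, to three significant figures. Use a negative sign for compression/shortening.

A = 417.2 mm².
δ_mech = NL/(AE) = 44700·2060/(417.2·44600) = 4.948 mm.
δ_thermal = αLΔT = 26e-6·2060·2.01 = 0.1077 mm.
δ = δ_mech + δ_thermal = 5.056 mm.

5.06 mm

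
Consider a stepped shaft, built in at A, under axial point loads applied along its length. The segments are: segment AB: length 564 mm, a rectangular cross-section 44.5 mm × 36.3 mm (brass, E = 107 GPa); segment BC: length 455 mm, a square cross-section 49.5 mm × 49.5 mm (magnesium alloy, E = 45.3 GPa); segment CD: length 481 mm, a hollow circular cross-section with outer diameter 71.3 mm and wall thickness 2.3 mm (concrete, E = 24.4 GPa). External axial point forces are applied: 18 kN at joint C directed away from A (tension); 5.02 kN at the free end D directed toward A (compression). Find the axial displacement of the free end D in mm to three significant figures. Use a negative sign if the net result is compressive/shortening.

Internal axial forces (sectioning from the free end, tension +): N_CD = -5.02 kN, N_BC = 12.98 kN, N_AB = 12.98 kN.
A_AB = 1615 mm².
A_BC = 2450 mm².
A_CD = 498.6 mm².
δ_AB = 12980·564/(1615·107000) = 0.04235 mm
δ_BC = 12980·455/(2450·45300) = 0.05321 mm
δ_CD = -5020·481/(498.6·24400) = -0.1985 mm
δ = Σδ_i = -0.1029 mm.

-0.103 mm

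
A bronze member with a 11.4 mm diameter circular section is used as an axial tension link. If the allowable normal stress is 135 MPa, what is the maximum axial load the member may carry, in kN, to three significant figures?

13.8 kN

A = 102.1 mm².
P_max = σ_allow · A = 135 · 102.1 = 13780 N = 13.78 kN.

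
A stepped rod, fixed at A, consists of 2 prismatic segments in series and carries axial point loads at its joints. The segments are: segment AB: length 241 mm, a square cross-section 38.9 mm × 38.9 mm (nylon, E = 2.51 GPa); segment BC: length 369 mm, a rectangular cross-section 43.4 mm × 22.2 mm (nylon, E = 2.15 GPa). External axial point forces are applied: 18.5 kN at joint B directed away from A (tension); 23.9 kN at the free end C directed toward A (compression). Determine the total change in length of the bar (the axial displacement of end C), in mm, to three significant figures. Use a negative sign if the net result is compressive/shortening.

Internal axial forces (sectioning from the free end, tension +): N_BC = -23.9 kN, N_AB = -5.4 kN.
A_AB = 1513 mm².
A_BC = 963.5 mm².
δ_AB = -5400·241/(1513·2510) = -0.3426 mm
δ_BC = -23900·369/(963.5·2150) = -4.257 mm
δ = Σδ_i = -4.6 mm.

-4.60 mm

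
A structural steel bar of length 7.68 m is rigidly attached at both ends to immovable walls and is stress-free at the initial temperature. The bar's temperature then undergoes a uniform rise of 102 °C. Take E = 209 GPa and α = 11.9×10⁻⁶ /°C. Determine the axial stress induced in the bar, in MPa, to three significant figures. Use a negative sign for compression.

-254 MPa

Free thermal expansion αLΔT = 11.9e-6 · 7680 · 102 = 9.322 mm.
The walls impose strain ε = −(9.322)/7680 = -1.2138e-03; σ = Eε = 209000 · -1.2138e-03 = -253.7 MPa.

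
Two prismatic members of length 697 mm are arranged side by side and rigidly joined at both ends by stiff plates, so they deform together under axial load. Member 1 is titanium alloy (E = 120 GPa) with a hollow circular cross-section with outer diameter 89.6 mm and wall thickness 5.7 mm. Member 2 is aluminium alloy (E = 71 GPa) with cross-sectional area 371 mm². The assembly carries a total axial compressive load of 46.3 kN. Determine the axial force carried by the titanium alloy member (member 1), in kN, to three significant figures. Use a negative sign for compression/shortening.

A_1 = 1502 mm².
Equal strain + equilibrium ⇒ each member carries load in proportion to AE: A₁E₁ = 180300000 N, A₂E₂ = 26340000 N, ΣAE = 206600000 N.
F₁ = P·A₁E₁/ΣAE = -46300·180300000/206600000 = -40400 N.

-40.4 kN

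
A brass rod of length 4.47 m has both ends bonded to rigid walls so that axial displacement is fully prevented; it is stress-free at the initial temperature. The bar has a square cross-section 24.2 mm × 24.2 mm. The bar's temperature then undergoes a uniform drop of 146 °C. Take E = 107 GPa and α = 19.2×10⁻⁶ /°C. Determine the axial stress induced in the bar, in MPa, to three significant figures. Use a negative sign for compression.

300 MPa

Free thermal expansion αLΔT = 19.2e-6 · 4470 · -146 = -12.53 mm.
The walls impose strain ε = −(-12.53)/4470 = 2.8032e-03; σ = Eε = 107000 · 2.8032e-03 = 299.9 MPa.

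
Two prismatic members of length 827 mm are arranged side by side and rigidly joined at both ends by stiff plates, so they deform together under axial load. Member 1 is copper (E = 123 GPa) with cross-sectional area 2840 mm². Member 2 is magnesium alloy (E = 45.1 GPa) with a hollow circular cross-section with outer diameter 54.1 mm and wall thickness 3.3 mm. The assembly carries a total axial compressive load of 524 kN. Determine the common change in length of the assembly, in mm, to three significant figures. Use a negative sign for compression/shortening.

-1.16 mm

A_2 = 526.7 mm².
Equal strain + equilibrium ⇒ each member carries load in proportion to AE: A₁E₁ = 349300000 N, A₂E₂ = 23750000 N, ΣAE = 373100000 N.
δ = PL/ΣAE = -524000·827/373100000 = -1.162 mm.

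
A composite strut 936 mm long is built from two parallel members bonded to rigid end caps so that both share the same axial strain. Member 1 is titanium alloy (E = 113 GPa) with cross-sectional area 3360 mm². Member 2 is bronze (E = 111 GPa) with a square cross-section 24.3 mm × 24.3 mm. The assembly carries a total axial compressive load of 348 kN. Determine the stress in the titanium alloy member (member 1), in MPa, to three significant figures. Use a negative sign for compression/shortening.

A_2 = 590.5 mm².
Equal strain + equilibrium ⇒ each member carries load in proportion to AE: A₁E₁ = 379700000 N, A₂E₂ = 65540000 N, ΣAE = 445200000 N.
σ₁ = P·E₁/ΣAE = -348000·113000/445200000 = -88.32 MPa.

-88.3 MPa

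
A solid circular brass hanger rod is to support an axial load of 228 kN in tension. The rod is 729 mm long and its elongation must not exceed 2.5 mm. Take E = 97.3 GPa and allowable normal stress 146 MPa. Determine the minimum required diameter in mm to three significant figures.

44.6 mm

Required area A ≥ P/σ_allow = 228000/146 = 1562 mm².
For a solid circular section, d ≥ √(4A/π) = 44.59 mm.
Elongation limit: A ≥ PL/(Eδ_allow) = 228000·729/(97300·2.5) = 683.3 mm² ⇒ d ≥ 29.5 mm.
The stress limit governs.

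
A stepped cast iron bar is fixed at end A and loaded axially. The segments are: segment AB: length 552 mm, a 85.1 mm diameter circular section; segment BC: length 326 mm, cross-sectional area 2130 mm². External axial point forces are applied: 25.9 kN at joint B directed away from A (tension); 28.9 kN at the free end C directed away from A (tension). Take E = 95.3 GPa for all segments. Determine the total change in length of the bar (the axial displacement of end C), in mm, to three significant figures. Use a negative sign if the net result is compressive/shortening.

0.102 mm

Internal axial forces (sectioning from the free end, tension +): N_BC = 28.9 kN, N_AB = 54.8 kN.
A_AB = 5688 mm².
δ_AB = 54800·552/(5688·95300) = 0.05581 mm
δ_BC = 28900·326/(2130·95300) = 0.04641 mm
δ = Σδ_i = 0.1022 mm.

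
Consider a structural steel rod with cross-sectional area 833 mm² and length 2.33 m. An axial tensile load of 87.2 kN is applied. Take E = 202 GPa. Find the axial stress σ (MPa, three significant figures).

σ = N/A = 87200/833 = 104.7 MPa.

105 MPa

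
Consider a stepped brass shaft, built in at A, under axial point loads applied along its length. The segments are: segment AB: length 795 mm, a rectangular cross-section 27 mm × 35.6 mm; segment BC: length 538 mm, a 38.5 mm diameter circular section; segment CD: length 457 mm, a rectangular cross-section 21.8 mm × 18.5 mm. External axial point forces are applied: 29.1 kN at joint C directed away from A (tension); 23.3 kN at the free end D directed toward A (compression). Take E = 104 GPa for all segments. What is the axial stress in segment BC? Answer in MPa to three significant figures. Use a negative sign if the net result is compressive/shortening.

4.98 MPa

Internal axial forces (sectioning from the free end, tension +): N_CD = -23.3 kN, N_BC = 5.8 kN, N_AB = 5.8 kN.
A_BC = 1164 mm².
σ_BC = N_BC/A_BC = 5800/1164 = 4.982 MPa.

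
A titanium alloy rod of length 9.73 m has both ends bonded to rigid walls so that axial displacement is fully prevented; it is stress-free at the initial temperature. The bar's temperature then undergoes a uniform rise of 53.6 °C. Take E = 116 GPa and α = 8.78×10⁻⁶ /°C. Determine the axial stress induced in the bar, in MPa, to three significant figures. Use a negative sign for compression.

-54.6 MPa

Free thermal expansion αLΔT = 8.78e-6 · 9730 · 53.6 = 4.579 mm.
The walls impose strain ε = −(4.579)/9730 = -4.7061e-04; σ = Eε = 116000 · -4.7061e-04 = -54.59 MPa.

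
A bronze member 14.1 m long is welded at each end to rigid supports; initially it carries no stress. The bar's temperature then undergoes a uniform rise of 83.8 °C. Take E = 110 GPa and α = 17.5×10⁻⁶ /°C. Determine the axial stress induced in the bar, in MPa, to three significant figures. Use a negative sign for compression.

-161 MPa

Free thermal expansion αLΔT = 17.5e-6 · 14100 · 83.8 = 20.68 mm.
The walls impose strain ε = −(20.68)/14100 = -1.4665e-03; σ = Eε = 110000 · -1.4665e-03 = -161.3 MPa.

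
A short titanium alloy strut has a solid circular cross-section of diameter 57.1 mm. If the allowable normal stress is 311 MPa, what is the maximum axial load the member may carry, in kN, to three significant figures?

A = 2561 mm².
P_max = σ_allow · A = 311 · 2561 = 796400 N = 796.4 kN.

796 kN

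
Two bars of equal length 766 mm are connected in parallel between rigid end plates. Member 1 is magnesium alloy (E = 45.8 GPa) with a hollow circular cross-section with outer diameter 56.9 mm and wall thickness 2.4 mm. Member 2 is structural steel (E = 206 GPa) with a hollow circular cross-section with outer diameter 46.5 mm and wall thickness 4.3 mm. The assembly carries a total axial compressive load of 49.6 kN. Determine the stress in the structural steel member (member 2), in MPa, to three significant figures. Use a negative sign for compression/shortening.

-75.0 MPa

A_1 = 410.9 mm².
A_2 = 570.1 mm².
Equal strain + equilibrium ⇒ each member carries load in proportion to AE: A₁E₁ = 18820000 N, A₂E₂ = 117400000 N, ΣAE = 136300000 N.
σ₂ = P·E₂/ΣAE = -49600·206000/136300000 = -74.99 MPa.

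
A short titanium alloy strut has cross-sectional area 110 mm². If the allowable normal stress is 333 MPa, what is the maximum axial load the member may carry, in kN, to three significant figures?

36.6 kN

P_max = σ_allow · A = 333 · 110 = 36630 N = 36.63 kN.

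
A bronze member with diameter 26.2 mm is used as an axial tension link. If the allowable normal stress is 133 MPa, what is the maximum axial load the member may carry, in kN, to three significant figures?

A = 539.1 mm².
P_max = σ_allow · A = 133 · 539.1 = 71700 N = 71.7 kN.

71.7 kN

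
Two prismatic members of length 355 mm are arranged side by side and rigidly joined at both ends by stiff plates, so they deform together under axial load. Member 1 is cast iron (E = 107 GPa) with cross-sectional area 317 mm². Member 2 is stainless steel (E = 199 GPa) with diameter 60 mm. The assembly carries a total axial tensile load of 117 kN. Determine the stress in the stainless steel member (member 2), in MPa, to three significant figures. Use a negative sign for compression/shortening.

A_2 = 2827 mm².
Equal strain + equilibrium ⇒ each member carries load in proportion to AE: A₁E₁ = 33920000 N, A₂E₂ = 562700000 N, ΣAE = 596600000 N.
σ₂ = P·E₂/ΣAE = 117000·199000/596600000 = 39.03 MPa.

39.0 MPa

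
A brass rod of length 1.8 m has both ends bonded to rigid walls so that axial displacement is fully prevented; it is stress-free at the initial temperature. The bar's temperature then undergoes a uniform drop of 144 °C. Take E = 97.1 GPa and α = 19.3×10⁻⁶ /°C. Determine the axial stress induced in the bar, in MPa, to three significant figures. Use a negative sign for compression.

270 MPa

Free thermal expansion αLΔT = 19.3e-6 · 1800 · -144 = -5.003 mm.
The walls impose strain ε = −(-5.003)/1800 = 2.7792e-03; σ = Eε = 97100 · 2.7792e-03 = 269.9 MPa.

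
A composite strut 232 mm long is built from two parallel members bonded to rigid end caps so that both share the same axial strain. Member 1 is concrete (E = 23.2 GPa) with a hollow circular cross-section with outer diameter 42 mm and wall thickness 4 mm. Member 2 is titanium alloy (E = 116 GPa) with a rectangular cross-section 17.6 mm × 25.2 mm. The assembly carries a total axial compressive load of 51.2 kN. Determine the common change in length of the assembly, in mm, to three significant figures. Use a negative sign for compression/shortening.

A_1 = 477.5 mm².
A_2 = 443.5 mm².
Equal strain + equilibrium ⇒ each member carries load in proportion to AE: A₁E₁ = 11080000 N, A₂E₂ = 51450000 N, ΣAE = 62530000 N.
δ = PL/ΣAE = -51200·232/62530000 = -0.19 mm.

-0.190 mm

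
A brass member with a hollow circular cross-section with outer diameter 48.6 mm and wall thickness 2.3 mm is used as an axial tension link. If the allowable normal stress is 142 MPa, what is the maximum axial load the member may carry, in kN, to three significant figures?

47.5 kN

A = 334.5 mm².
P_max = σ_allow · A = 142 · 334.5 = 47510 N = 47.51 kN.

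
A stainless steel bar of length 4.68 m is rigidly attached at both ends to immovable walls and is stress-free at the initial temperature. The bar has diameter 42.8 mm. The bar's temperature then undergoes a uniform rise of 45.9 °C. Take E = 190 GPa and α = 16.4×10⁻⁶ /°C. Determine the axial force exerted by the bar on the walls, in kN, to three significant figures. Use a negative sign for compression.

-206 kN

Free thermal expansion αLΔT = 16.4e-6 · 4680 · 45.9 = 3.523 mm.
The walls impose strain ε = −(3.523)/4680 = -7.5276e-04; σ = Eε = 190000 · -7.5276e-04 = -143 MPa.
Wall reaction R = σ·A = -143·1439 = -205800 N = -205.8 kN.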